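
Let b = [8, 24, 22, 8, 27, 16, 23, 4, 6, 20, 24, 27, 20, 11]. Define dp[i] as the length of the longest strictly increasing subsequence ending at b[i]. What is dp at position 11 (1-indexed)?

4

dp[i] = 1 + max{dp[j] : j<i, b[j]<b[i]} (or 1 if no such j):
i:      1  2  3  4  5  6  7  8  9 10 11 12 13 14
b[i]:   8 24 22  8 27 16 23  4  6 20 24 27 20 11
dp:     1  2  2  1  3  2  3  1  2  3  4  5  3  3
At index 11 the value is 4.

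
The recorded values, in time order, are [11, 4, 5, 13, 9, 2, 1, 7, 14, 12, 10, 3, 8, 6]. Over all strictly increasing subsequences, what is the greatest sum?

Let S[i] be the best sum of a strictly increasing subsequence ending at i:
i:      1  2  3  4  5  6  7  8  9 10 11 12 13 14
a[i]:  11  4  5 13  9  2  1  7 14 12 10  3  8  6
S:     11  4  9 24 18  2  1 16 38 30 28  5 24 15
Maximum is 38 (e.g. 11 + 13 + 14).

38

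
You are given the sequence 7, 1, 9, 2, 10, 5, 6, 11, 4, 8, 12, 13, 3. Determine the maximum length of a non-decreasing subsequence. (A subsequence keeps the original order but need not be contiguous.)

Track the smallest tail for each achievable length (allowing ties):
7 → extends → [7]
1 → replaces 7 → [1]
9 → extends → [1, 9]
2 → replaces 9 → [1, 2]
10 → extends → [1, 2, 10]
5 → replaces 10 → [1, 2, 5]
6 → extends → [1, 2, 5, 6]
11 → extends → [1, 2, 5, 6, 11]
4 → replaces 5 → [1, 2, 4, 6, 11]
8 → replaces 11 → [1, 2, 4, 6, 8]
12 → extends → [1, 2, 4, 6, 8, 12]
13 → extends → [1, 2, 4, 6, 8, 12, 13]
3 → replaces 4 → [1, 2, 3, 6, 8, 12, 13]
Seven tails, so the longest non-decreasing subsequence has length 7 (e.g. 1, 2, 5, 6, 11, 12, 13).

7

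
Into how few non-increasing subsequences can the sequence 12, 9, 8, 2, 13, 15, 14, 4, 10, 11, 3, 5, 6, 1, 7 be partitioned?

The minimum number of non-increasing subsequences covering a sequence equals the length of its longest strictly increasing subsequence.
LIS length is 5 (e.g. 2, 4, 5, 6, 7), so 5 piles are needed.

5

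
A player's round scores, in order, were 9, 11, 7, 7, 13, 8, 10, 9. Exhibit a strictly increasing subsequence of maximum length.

9, 11, 13

Patience tails give the LIS length; then backtrack through the dp parents:
9 → extends → [9]
11 → extends → [9, 11]
7 → replaces 9 → [7, 11]
7 → already a tail → [7, 11]
13 → extends → [7, 11, 13]
8 → replaces 11 → [7, 8, 13]
10 → replaces 13 → [7, 8, 10]
9 → replaces 10 → [7, 8, 9]
Length 3; one witness is 9, 11, 13.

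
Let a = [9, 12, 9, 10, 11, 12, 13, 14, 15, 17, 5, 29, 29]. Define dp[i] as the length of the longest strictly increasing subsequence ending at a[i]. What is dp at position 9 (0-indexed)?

dp[i] = 1 + max{dp[j] : j<i, a[j]<a[i]} (or 1 if no such j):
i:      0  1  2  3  4  5  6  7  8  9 10 11 12
a[i]:   9 12  9 10 11 12 13 14 15 17  5 29 29
dp:     1  2  1  2  3  4  5  6  7  8  1  9  9
At index 9 the value is 8.

8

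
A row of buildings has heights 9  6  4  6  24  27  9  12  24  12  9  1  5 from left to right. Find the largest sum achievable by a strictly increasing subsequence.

Let S[i] be the best sum of a strictly increasing subsequence ending at i:
i:      1  2  3  4  5  6  7  8  9 10 11 12 13
a[i]:   9  6  4  6 24 27  9 12 24 12  9  1  5
S:      9  6  4 10 34 61 19 31 55 31 19  1  9
Maximum is 61 (e.g. 4 + 6 + 24 + 27).

61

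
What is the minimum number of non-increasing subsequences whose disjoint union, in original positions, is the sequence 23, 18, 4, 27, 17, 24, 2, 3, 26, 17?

The minimum number of non-increasing subsequences covering a sequence equals the length of its longest strictly increasing subsequence.
LIS length is 4 (e.g. 4, 17, 24, 26), so 4 piles are needed.

4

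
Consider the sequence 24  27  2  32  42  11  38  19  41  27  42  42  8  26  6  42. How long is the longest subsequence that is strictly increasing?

6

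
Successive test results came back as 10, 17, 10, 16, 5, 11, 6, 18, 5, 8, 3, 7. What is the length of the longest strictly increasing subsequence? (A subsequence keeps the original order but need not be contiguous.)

Track the smallest tail for each achievable length (strict):
10 → extends → [10]
17 → extends → [10, 17]
10 → already a tail → [10, 17]
16 → replaces 17 → [10, 16]
5 → replaces 10 → [5, 16]
11 → replaces 16 → [5, 11]
6 → replaces 11 → [5, 6]
18 → extends → [5, 6, 18]
5 → already a tail → [5, 6, 18]
8 → replaces 18 → [5, 6, 8]
3 → replaces 5 → [3, 6, 8]
7 → replaces 8 → [3, 6, 7]
Three tails, so the longest strictly increasing subsequence has length 3 (e.g. 10, 17, 18).

3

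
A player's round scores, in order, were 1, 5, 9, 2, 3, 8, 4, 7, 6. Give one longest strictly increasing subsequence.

Patience tails give the LIS length; then backtrack through the dp parents:
1 → extends → [1]
5 → extends → [1, 5]
9 → extends → [1, 5, 9]
2 → replaces 5 → [1, 2, 9]
3 → replaces 9 → [1, 2, 3]
8 → extends → [1, 2, 3, 8]
4 → replaces 8 → [1, 2, 3, 4]
7 → extends → [1, 2, 3, 4, 7]
6 → replaces 7 → [1, 2, 3, 4, 6]
Length 5; one witness is 1, 2, 3, 4, 7.

1, 2, 3, 4, 7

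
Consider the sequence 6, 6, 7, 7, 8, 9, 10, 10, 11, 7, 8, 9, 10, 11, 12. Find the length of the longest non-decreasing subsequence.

11

Track the smallest tail for each achievable length (allowing ties):
6 → extends → [6]
6 → extends → [6, 6]
7 → extends → [6, 6, 7]
7 → extends → [6, 6, 7, 7]
8 → extends → [6, 6, 7, 7, 8]
9 → extends → [6, 6, 7, 7, 8, 9]
10 → extends → [6, 6, 7, 7, 8, 9, 10]
10 → extends → [6, 6, 7, 7, 8, 9, 10, 10]
11 → extends → [6, 6, 7, 7, 8, 9, 10, 10, 11]
7 → replaces 8 → [6, 6, 7, 7, 7, 9, 10, 10, 11]
8 → replaces 9 → [6, 6, 7, 7, 7, 8, 10, 10, 11]
9 → replaces 10 → [6, 6, 7, 7, 7, 8, 9, 10, 11]
10 → replaces 11 → [6, 6, 7, 7, 7, 8, 9, 10, 10]
11 → extends → [6, 6, 7, 7, 7, 8, 9, 10, 10, 11]
12 → extends → [6, 6, 7, 7, 7, 8, 9, 10, 10, 11, 12]
Eleven tails, so the longest non-decreasing subsequence has length 11 (e.g. 6, 6, 7, 7, 8, 9, 10, 10, 11, 11, 12).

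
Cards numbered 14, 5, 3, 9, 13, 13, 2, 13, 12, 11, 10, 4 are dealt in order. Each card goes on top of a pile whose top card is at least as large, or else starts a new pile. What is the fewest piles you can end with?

3

Place each on the leftmost legal pile:
14 → new pile 1 (tops now [14])
5 → pile 1 (tops now [5])
3 → pile 1 (tops now [3])
9 → new pile 2 (tops now [3, 9])
13 → new pile 3 (tops now [3, 9, 13])
13 → pile 3 (tops now [3, 9, 13])
2 → pile 1 (tops now [2, 9, 13])
13 → pile 3 (tops now [2, 9, 13])
12 → pile 3 (tops now [2, 9, 12])
11 → pile 3 (tops now [2, 9, 11])
10 → pile 3 (tops now [2, 9, 10])
4 → pile 2 (tops now [2, 4, 10])
Three piles.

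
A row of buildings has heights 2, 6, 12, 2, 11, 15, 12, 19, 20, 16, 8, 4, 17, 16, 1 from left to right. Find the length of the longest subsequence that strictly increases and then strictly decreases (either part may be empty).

10

inc[i] = longest strictly increasing subsequence ending at i; dec[i] = longest strictly decreasing subsequence starting at i:
i:      1  2  3  4  5  6  7  8  9 10 11 12 13 14 15
a[i]:   2  6 12  2 11 15 12 19 20 16  8  4 17 16  1
inc:    1  2  3  1  3  4  4  5  6  5  3  2  6  5  1
dec:    2  3  5  2  4  5  4  5  5  4  3  2  3  2  1
Best peak at i=9 (value 20): inc=6, dec=5, length 6+5−1 = 10.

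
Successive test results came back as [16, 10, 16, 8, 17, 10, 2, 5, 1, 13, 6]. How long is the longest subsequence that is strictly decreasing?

Negate each value so 'decreasing' becomes 'increasing', then run patience tails on the negated sequence:
-16 → extends → [-16]
-10 → extends → [-16, -10]
-16 → already a tail → [-16, -10]
-8 → extends → [-16, -10, -8]
-17 → replaces -16 → [-17, -10, -8]
-10 → already a tail → [-17, -10, -8]
-2 → extends → [-17, -10, -8, -2]
-5 → replaces -2 → [-17, -10, -8, -5]
-1 → extends → [-17, -10, -8, -5, -1]
-13 → replaces -10 → [-17, -13, -8, -5, -1]
-6 → replaces -5 → [-17, -13, -8, -6, -1]
Five tails, so the longest strictly decreasing subsequence of the original has length 5.

5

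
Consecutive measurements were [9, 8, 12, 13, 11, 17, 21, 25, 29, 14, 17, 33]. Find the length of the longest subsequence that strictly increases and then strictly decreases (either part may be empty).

inc[i] = longest strictly increasing subsequence ending at i; dec[i] = longest strictly decreasing subsequence starting at i:
i:      1  2  3  4  5  6  7  8  9 10 11 12
a[i]:   9  8 12 13 11 17 21 25 29 14 17 33
inc:    1  1  2  3  2  4  5  6  7  4  5  8
dec:    2  1  2  2  1  2  2  2  2  1  1  1
Best peak at i=9 (value 29): inc=7, dec=2, length 7+2−1 = 8.

8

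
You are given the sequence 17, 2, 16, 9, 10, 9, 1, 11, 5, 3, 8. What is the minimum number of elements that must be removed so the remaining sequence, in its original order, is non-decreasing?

7

Fewest deletions = n − (longest non-decreasing subsequence).
Patience tails:
17 → extends → [17]
2 → replaces 17 → [2]
16 → extends → [2, 16]
9 → replaces 16 → [2, 9]
10 → extends → [2, 9, 10]
9 → replaces 10 → [2, 9, 9]
1 → replaces 2 → [1, 9, 9]
11 → extends → [1, 9, 9, 11]
5 → replaces 9 → [1, 5, 9, 11]
3 → replaces 5 → [1, 3, 9, 11]
8 → replaces 9 → [1, 3, 8, 11]
Longest non-decreasing subsequence has length 4, so deletions = 11 − 4 = 7.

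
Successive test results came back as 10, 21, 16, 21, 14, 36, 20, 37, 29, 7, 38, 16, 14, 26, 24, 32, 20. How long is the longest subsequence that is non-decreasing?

Track the smallest tail for each achievable length (allowing ties):
10 → extends → [10]
21 → extends → [10, 21]
16 → replaces 21 → [10, 16]
21 → extends → [10, 16, 21]
14 → replaces 16 → [10, 14, 21]
36 → extends → [10, 14, 21, 36]
20 → replaces 21 → [10, 14, 20, 36]
37 → extends → [10, 14, 20, 36, 37]
29 → replaces 36 → [10, 14, 20, 29, 37]
7 → replaces 10 → [7, 14, 20, 29, 37]
38 → extends → [7, 14, 20, 29, 37, 38]
16 → replaces 20 → [7, 14, 16, 29, 37, 38]
14 → replaces 16 → [7, 14, 14, 29, 37, 38]
26 → replaces 29 → [7, 14, 14, 26, 37, 38]
24 → replaces 26 → [7, 14, 14, 24, 37, 38]
32 → replaces 37 → [7, 14, 14, 24, 32, 38]
20 → replaces 24 → [7, 14, 14, 20, 32, 38]
Six tails, so the longest non-decreasing subsequence has length 6 (e.g. 10, 21, 21, 36, 37, 38).

6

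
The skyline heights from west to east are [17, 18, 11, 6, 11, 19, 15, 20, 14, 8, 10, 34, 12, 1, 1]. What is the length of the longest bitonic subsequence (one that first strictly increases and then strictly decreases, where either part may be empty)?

7

inc[i] = longest strictly increasing subsequence ending at i; dec[i] = longest strictly decreasing subsequence starting at i:
i:      1  2  3  4  5  6  7  8  9 10 11 12 13 14 15
a[i]:  17 18 11  6 11 19 15 20 14  8 10 34 12  1  1
inc:    1  2  1  1  2  3  3  4  3  2  3  5  4  1  1
dec:    5  5  3  2  3  5  4  4  3  2  2  3  2  1  1
Best peak at i=6 (value 19): inc=3, dec=5, length 3+5−1 = 7.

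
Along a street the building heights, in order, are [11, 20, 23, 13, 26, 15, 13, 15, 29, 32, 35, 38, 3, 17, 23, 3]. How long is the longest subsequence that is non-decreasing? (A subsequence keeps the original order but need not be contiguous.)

8

Let dp[i] be the length of the longest such subsequence ending at index i:
i:      1  2  3  4  5  6  7  8  9 10 11 12 13 14 15 16
a[i]:  11 20 23 13 26 15 13 15 29 32 35 38  3 17 23  3
dp:     1  2  3  2  4  3  3  4  5  6  7  8  1  5  6  2
Maximum dp value is 8.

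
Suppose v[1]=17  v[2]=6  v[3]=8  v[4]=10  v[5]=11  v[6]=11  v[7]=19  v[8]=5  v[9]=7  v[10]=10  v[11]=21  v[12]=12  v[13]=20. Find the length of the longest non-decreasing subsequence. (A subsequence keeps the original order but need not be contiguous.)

Track the smallest tail for each achievable length (allowing ties):
17 → extends → [17]
6 → replaces 17 → [6]
8 → extends → [6, 8]
10 → extends → [6, 8, 10]
11 → extends → [6, 8, 10, 11]
11 → extends → [6, 8, 10, 11, 11]
19 → extends → [6, 8, 10, 11, 11, 19]
5 → replaces 6 → [5, 8, 10, 11, 11, 19]
7 → replaces 8 → [5, 7, 10, 11, 11, 19]
10 → replaces 11 → [5, 7, 10, 10, 11, 19]
21 → extends → [5, 7, 10, 10, 11, 19, 21]
12 → replaces 19 → [5, 7, 10, 10, 11, 12, 21]
20 → replaces 21 → [5, 7, 10, 10, 11, 12, 20]
Seven tails, so the longest non-decreasing subsequence has length 7 (e.g. 6, 8, 10, 11, 11, 19, 21).

7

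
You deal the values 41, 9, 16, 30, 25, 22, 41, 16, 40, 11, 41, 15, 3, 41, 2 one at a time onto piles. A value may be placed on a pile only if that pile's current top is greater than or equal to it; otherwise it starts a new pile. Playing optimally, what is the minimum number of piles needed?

The minimum number of non-increasing subsequences covering a sequence equals the length of its longest strictly increasing subsequence.
LIS length is 5 (e.g. 9, 16, 30, 40, 41), so 5 piles are needed.

5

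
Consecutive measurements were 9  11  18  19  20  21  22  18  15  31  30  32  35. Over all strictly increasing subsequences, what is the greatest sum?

218

Let S[i] be the best sum of a strictly increasing subsequence ending at i:
i:       1   2   3   4   5   6   7   8   9  10  11  12  13
a[i]:    9  11  18  19  20  21  22  18  15  31  30  32  35
S:       9  20  38  57  77  98 120  38  35 151 150 183 218
Maximum is 218 (e.g. 9 + 11 + 18 + 19 + 20 + 21 + 22 + 31 + 32 + 35).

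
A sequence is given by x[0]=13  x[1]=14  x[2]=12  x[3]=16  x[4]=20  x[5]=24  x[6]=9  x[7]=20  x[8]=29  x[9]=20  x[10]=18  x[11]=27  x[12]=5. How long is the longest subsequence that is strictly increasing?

6

Track the smallest tail for each achievable length (strict):
13 → extends → [13]
14 → extends → [13, 14]
12 → replaces 13 → [12, 14]
16 → extends → [12, 14, 16]
20 → extends → [12, 14, 16, 20]
24 → extends → [12, 14, 16, 20, 24]
9 → replaces 12 → [9, 14, 16, 20, 24]
20 → already a tail → [9, 14, 16, 20, 24]
29 → extends → [9, 14, 16, 20, 24, 29]
20 → already a tail → [9, 14, 16, 20, 24, 29]
18 → replaces 20 → [9, 14, 16, 18, 24, 29]
27 → replaces 29 → [9, 14, 16, 18, 24, 27]
5 → replaces 9 → [5, 14, 16, 18, 24, 27]
Six tails, so the longest strictly increasing subsequence has length 6 (e.g. 13, 14, 16, 20, 24, 29).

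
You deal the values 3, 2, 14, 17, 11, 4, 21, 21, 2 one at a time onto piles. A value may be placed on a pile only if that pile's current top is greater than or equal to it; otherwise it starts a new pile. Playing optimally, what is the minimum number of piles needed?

4

Place each on the leftmost legal pile:
3 → new pile 1 (tops now [3])
2 → pile 1 (tops now [2])
14 → new pile 2 (tops now [2, 14])
17 → new pile 3 (tops now [2, 14, 17])
11 → pile 2 (tops now [2, 11, 17])
4 → pile 2 (tops now [2, 4, 17])
21 → new pile 4 (tops now [2, 4, 17, 21])
21 → pile 4 (tops now [2, 4, 17, 21])
2 → pile 1 (tops now [2, 4, 17, 21])
Four piles.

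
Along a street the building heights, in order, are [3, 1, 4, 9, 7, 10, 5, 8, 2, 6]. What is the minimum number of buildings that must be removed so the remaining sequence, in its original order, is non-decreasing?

6

Fewest deletions = n − (longest non-decreasing subsequence).
i:      1  2  3  4  5  6  7  8  9 10
a[i]:   3  1  4  9  7 10  5  8  2  6
dp:     1  1  2  3  3  4  3  4  2  4
max dp = 4, so deletions = 10 − 4 = 6.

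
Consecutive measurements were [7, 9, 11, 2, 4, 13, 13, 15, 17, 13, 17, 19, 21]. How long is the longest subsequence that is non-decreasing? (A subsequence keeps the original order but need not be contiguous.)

10

Track the smallest tail for each achievable length (allowing ties):
7 → extends → [7]
9 → extends → [7, 9]
11 → extends → [7, 9, 11]
2 → replaces 7 → [2, 9, 11]
4 → replaces 9 → [2, 4, 11]
13 → extends → [2, 4, 11, 13]
13 → extends → [2, 4, 11, 13, 13]
15 → extends → [2, 4, 11, 13, 13, 15]
17 → extends → [2, 4, 11, 13, 13, 15, 17]
13 → replaces 15 → [2, 4, 11, 13, 13, 13, 17]
17 → extends → [2, 4, 11, 13, 13, 13, 17, 17]
19 → extends → [2, 4, 11, 13, 13, 13, 17, 17, 19]
21 → extends → [2, 4, 11, 13, 13, 13, 17, 17, 19, 21]
Ten tails, so the longest non-decreasing subsequence has length 10 (e.g. 7, 9, 11, 13, 13, 15, 17, 17, 19, 21).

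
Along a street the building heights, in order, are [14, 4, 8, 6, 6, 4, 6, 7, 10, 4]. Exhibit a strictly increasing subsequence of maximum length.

4, 6, 7, 10

Patience tails give the LIS length; then backtrack through the dp parents:
14 → extends → [14]
4 → replaces 14 → [4]
8 → extends → [4, 8]
6 → replaces 8 → [4, 6]
6 → already a tail → [4, 6]
4 → already a tail → [4, 6]
6 → already a tail → [4, 6]
7 → extends → [4, 6, 7]
10 → extends → [4, 6, 7, 10]
4 → already a tail → [4, 6, 7, 10]
Length 4; one witness is 4, 6, 7, 10.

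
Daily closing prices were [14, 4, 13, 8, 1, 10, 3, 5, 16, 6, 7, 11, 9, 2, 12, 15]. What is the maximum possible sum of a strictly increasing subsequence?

60

Let S[i] be the best sum of a strictly increasing subsequence ending at i:
i:      1  2  3  4  5  6  7  8  9 10 11 12 13 14 15 16
a[i]:  14  4 13  8  1 10  3  5 16  6  7 11  9  2 12 15
S:     14  4 17 12  1 22  4  9 38 15 22 33 31  3 45 60
Maximum is 60 (e.g. 1 + 3 + 5 + 6 + 7 + 11 + 12 + 15).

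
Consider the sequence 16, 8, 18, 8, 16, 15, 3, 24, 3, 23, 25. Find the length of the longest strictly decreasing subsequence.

Negate each value so 'decreasing' becomes 'increasing', then run patience tails on the negated sequence:
-16 → extends → [-16]
-8 → extends → [-16, -8]
-18 → replaces -16 → [-18, -8]
-8 → already a tail → [-18, -8]
-16 → replaces -8 → [-18, -16]
-15 → extends → [-18, -16, -15]
-3 → extends → [-18, -16, -15, -3]
-24 → replaces -18 → [-24, -16, -15, -3]
-3 → already a tail → [-24, -16, -15, -3]
-23 → replaces -16 → [-24, -23, -15, -3]
-25 → replaces -24 → [-25, -23, -15, -3]
Four tails, so the longest strictly decreasing subsequence of the original has length 4.

4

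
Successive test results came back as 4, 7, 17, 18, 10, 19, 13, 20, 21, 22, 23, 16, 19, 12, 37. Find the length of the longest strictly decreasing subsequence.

Negate each value so 'decreasing' becomes 'increasing', then run patience tails on the negated sequence:
-4 → extends → [-4]
-7 → replaces -4 → [-7]
-17 → replaces -7 → [-17]
-18 → replaces -17 → [-18]
-10 → extends → [-18, -10]
-19 → replaces -18 → [-19, -10]
-13 → replaces -10 → [-19, -13]
-20 → replaces -19 → [-20, -13]
-21 → replaces -20 → [-21, -13]
-22 → replaces -21 → [-22, -13]
-23 → replaces -22 → [-23, -13]
-16 → replaces -13 → [-23, -16]
-19 → replaces -16 → [-23, -19]
-12 → extends → [-23, -19, -12]
-37 → replaces -23 → [-37, -19, -12]
Three tails, so the longest strictly decreasing subsequence of the original has length 3.

3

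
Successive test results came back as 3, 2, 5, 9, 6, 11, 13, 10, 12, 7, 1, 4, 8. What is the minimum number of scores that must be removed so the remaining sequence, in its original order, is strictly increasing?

Fewest deletions = n − (longest strictly increasing subsequence).
Patience tails:
3 → extends → [3]
2 → replaces 3 → [2]
5 → extends → [2, 5]
9 → extends → [2, 5, 9]
6 → replaces 9 → [2, 5, 6]
11 → extends → [2, 5, 6, 11]
13 → extends → [2, 5, 6, 11, 13]
10 → replaces 11 → [2, 5, 6, 10, 13]
12 → replaces 13 → [2, 5, 6, 10, 12]
7 → replaces 10 → [2, 5, 6, 7, 12]
1 → replaces 2 → [1, 5, 6, 7, 12]
4 → replaces 5 → [1, 4, 6, 7, 12]
8 → replaces 12 → [1, 4, 6, 7, 8]
Longest strictly increasing subsequence has length 5, so deletions = 13 − 5 = 8.

8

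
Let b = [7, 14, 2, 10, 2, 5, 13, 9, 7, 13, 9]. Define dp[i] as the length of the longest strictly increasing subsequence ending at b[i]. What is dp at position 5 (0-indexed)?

dp[i] = 1 + max{dp[j] : j<i, b[j]<b[i]} (or 1 if no such j):
i:      0  1  2  3  4  5  6  7  8  9 10
b[i]:   7 14  2 10  2  5 13  9  7 13  9
dp:     1  2  1  2  1  2  3  3  3  4  4
At index 5 the value is 2.

2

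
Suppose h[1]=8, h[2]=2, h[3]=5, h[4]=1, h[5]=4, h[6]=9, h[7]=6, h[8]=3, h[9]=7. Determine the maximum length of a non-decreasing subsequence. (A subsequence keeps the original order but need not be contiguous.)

Track the smallest tail for each achievable length (allowing ties):
8 → extends → [8]
2 → replaces 8 → [2]
5 → extends → [2, 5]
1 → replaces 2 → [1, 5]
4 → replaces 5 → [1, 4]
9 → extends → [1, 4, 9]
6 → replaces 9 → [1, 4, 6]
3 → replaces 4 → [1, 3, 6]
7 → extends → [1, 3, 6, 7]
Four tails, so the longest non-decreasing subsequence has length 4 (e.g. 2, 5, 6, 7).

4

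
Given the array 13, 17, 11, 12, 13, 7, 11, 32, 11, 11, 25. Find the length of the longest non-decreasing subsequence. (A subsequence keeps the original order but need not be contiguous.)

Track the smallest tail for each achievable length (allowing ties):
13 → extends → [13]
17 → extends → [13, 17]
11 → replaces 13 → [11, 17]
12 → replaces 17 → [11, 12]
13 → extends → [11, 12, 13]
7 → replaces 11 → [7, 12, 13]
11 → replaces 12 → [7, 11, 13]
32 → extends → [7, 11, 13, 32]
11 → replaces 13 → [7, 11, 11, 32]
11 → replaces 32 → [7, 11, 11, 11]
25 → extends → [7, 11, 11, 11, 25]
Five tails, so the longest non-decreasing subsequence has length 5 (e.g. 11, 11, 11, 11, 25).

5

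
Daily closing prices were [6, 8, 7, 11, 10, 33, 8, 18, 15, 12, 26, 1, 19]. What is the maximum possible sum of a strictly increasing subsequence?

Let S[i] be the best sum of a strictly increasing subsequence ending at i:
i:      1  2  3  4  5  6  7  8  9 10 11 12 13
a[i]:   6  8  7 11 10 33  8 18 15 12 26  1 19
S:      6 14 13 25 24 58 21 43 40 37 69  1 62
Maximum is 69 (e.g. 6 + 8 + 11 + 18 + 26).

69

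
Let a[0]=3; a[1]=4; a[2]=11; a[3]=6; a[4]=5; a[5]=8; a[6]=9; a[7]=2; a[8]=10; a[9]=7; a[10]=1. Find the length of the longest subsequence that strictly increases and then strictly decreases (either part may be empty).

inc[i] = longest strictly increasing subsequence ending at i; dec[i] = longest strictly decreasing subsequence starting at i:
i:      0  1  2  3  4  5  6  7  8  9 10
a[i]:   3  4 11  6  5  8  9  2 10  7  1
inc:    1  2  3  3  3  4  5  1  6  4  1
dec:    3  3  5  4  3  3  3  2  3  2  1
Best peak at i=8 (value 10): inc=6, dec=3, length 6+3−1 = 8.

8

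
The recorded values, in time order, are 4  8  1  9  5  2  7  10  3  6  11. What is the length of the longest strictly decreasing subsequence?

3

Negate each value so 'decreasing' becomes 'increasing', then run patience tails on the negated sequence:
-4 → extends → [-4]
-8 → replaces -4 → [-8]
-1 → extends → [-8, -1]
-9 → replaces -8 → [-9, -1]
-5 → replaces -1 → [-9, -5]
-2 → extends → [-9, -5, -2]
-7 → replaces -5 → [-9, -7, -2]
-10 → replaces -9 → [-10, -7, -2]
-3 → replaces -2 → [-10, -7, -3]
-6 → replaces -3 → [-10, -7, -6]
-11 → replaces -10 → [-11, -7, -6]
Three tails, so the longest strictly decreasing subsequence of the original has length 3.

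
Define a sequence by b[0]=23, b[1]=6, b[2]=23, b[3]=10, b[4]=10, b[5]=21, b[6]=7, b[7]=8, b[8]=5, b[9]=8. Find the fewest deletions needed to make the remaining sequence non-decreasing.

Fewest deletions = n − (longest non-decreasing subsequence).
Patience tails:
23 → extends → [23]
6 → replaces 23 → [6]
23 → extends → [6, 23]
10 → replaces 23 → [6, 10]
10 → extends → [6, 10, 10]
21 → extends → [6, 10, 10, 21]
7 → replaces 10 → [6, 7, 10, 21]
8 → replaces 10 → [6, 7, 8, 21]
5 → replaces 6 → [5, 7, 8, 21]
8 → replaces 21 → [5, 7, 8, 8]
Longest non-decreasing subsequence has length 4, so deletions = 10 − 4 = 6.

6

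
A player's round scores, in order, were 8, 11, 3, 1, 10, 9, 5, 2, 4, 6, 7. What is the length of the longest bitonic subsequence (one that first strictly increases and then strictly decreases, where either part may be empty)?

6

inc[i] = longest strictly increasing subsequence ending at i; dec[i] = longest strictly decreasing subsequence starting at i:
i:      1  2  3  4  5  6  7  8  9 10 11
a[i]:   8 11  3  1 10  9  5  2  4  6  7
inc:    1  2  1  1  2  2  2  2  3  4  5
dec:    3  5  2  1  4  3  2  1  1  1  1
Best peak at i=2 (value 11): inc=2, dec=5, length 2+5−1 = 6.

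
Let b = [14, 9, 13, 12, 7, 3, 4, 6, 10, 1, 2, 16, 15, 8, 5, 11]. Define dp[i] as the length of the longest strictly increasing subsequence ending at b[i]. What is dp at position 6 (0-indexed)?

dp[i] = 1 + max{dp[j] : j<i, b[j]<b[i]} (or 1 if no such j):
i:      0  1  2  3  4  5  6  7  8  9 10 11 12 13 14 15
b[i]:  14  9 13 12  7  3  4  6 10  1  2 16 15  8  5 11
dp:     1  1  2  2  1  1  2  3  4  1  2  5  5  4  3  5
At index 6 the value is 2.

2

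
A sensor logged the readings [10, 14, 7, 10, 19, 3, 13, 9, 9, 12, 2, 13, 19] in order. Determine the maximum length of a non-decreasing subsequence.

6

Let dp[i] be the length of the longest such subsequence ending at index i:
i:      1  2  3  4  5  6  7  8  9 10 11 12 13
a[i]:  10 14  7 10 19  3 13  9  9 12  2 13 19
dp:     1  2  1  2  3  1  3  2  3  4  1  5  6
Maximum dp value is 6.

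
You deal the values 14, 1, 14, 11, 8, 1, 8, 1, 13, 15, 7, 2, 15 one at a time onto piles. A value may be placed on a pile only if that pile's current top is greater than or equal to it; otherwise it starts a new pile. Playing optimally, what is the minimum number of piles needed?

4

Place each on the leftmost legal pile:
14 → new pile 1 (tops now [14])
1 → pile 1 (tops now [1])
14 → new pile 2 (tops now [1, 14])
11 → pile 2 (tops now [1, 11])
8 → pile 2 (tops now [1, 8])
1 → pile 1 (tops now [1, 8])
8 → pile 2 (tops now [1, 8])
1 → pile 1 (tops now [1, 8])
13 → new pile 3 (tops now [1, 8, 13])
15 → new pile 4 (tops now [1, 8, 13, 15])
7 → pile 2 (tops now [1, 7, 13, 15])
2 → pile 2 (tops now [1, 2, 13, 15])
15 → pile 4 (tops now [1, 2, 13, 15])
Four piles.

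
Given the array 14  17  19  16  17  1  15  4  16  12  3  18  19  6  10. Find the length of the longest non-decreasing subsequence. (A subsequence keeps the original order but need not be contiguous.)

5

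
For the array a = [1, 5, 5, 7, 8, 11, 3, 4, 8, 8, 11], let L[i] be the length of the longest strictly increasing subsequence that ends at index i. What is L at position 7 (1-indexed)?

dp[i] = 1 + max{dp[j] : j<i, a[j]<a[i]} (or 1 if no such j):
i:      1  2  3  4  5  6  7  8  9 10 11
a[i]:   1  5  5  7  8 11  3  4  8  8 11
dp:     1  2  2  3  4  5  2  3  4  4  5
At index 7 the value is 2.

2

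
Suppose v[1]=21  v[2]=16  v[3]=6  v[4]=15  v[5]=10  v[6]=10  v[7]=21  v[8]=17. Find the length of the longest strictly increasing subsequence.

3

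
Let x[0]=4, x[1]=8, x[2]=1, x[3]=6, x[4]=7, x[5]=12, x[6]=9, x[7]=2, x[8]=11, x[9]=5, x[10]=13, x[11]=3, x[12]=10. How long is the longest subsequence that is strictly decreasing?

4

Negate each value so 'decreasing' becomes 'increasing', then run patience tails on the negated sequence:
-4 → extends → [-4]
-8 → replaces -4 → [-8]
-1 → extends → [-8, -1]
-6 → replaces -1 → [-8, -6]
-7 → replaces -6 → [-8, -7]
-12 → replaces -8 → [-12, -7]
-9 → replaces -7 → [-12, -9]
-2 → extends → [-12, -9, -2]
-11 → replaces -9 → [-12, -11, -2]
-5 → replaces -2 → [-12, -11, -5]
-13 → replaces -12 → [-13, -11, -5]
-3 → extends → [-13, -11, -5, -3]
-10 → replaces -5 → [-13, -11, -10, -3]
Four tails, so the longest strictly decreasing subsequence of the original has length 4.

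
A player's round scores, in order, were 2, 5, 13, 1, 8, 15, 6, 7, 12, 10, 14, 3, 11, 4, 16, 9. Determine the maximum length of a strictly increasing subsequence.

Track the smallest tail for each achievable length (strict):
2 → extends → [2]
5 → extends → [2, 5]
13 → extends → [2, 5, 13]
1 → replaces 2 → [1, 5, 13]
8 → replaces 13 → [1, 5, 8]
15 → extends → [1, 5, 8, 15]
6 → replaces 8 → [1, 5, 6, 15]
7 → replaces 15 → [1, 5, 6, 7]
12 → extends → [1, 5, 6, 7, 12]
10 → replaces 12 → [1, 5, 6, 7, 10]
14 → extends → [1, 5, 6, 7, 10, 14]
3 → replaces 5 → [1, 3, 6, 7, 10, 14]
11 → replaces 14 → [1, 3, 6, 7, 10, 11]
4 → replaces 6 → [1, 3, 4, 7, 10, 11]
16 → extends → [1, 3, 4, 7, 10, 11, 16]
9 → replaces 10 → [1, 3, 4, 7, 9, 11, 16]
Seven tails, so the longest strictly increasing subsequence has length 7 (e.g. 2, 5, 6, 7, 12, 14, 16).

7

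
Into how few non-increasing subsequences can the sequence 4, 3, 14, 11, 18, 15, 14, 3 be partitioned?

3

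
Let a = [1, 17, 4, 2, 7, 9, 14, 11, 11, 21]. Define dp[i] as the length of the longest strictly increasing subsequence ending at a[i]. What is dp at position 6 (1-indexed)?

4

dp[i] = 1 + max{dp[j] : j<i, a[j]<a[i]} (or 1 if no such j):
i:      1  2  3  4  5  6  7  8  9 10
a[i]:   1 17  4  2  7  9 14 11 11 21
dp:     1  2  2  2  3  4  5  5  5  6
At index 6 the value is 4.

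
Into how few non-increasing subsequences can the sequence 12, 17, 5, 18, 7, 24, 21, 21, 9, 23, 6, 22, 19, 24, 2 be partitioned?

Place each on the leftmost legal pile:
12 → new pile 1 (tops now [12])
17 → new pile 2 (tops now [12, 17])
5 → pile 1 (tops now [5, 17])
18 → new pile 3 (tops now [5, 17, 18])
7 → pile 2 (tops now [5, 7, 18])
24 → new pile 4 (tops now [5, 7, 18, 24])
21 → pile 4 (tops now [5, 7, 18, 21])
21 → pile 4 (tops now [5, 7, 18, 21])
9 → pile 3 (tops now [5, 7, 9, 21])
23 → new pile 5 (tops now [5, 7, 9, 21, 23])
6 → pile 2 (tops now [5, 6, 9, 21, 23])
22 → pile 5 (tops now [5, 6, 9, 21, 22])
19 → pile 4 (tops now [5, 6, 9, 19, 22])
24 → new pile 6 (tops now [5, 6, 9, 19, 22, 24])
2 → pile 1 (tops now [2, 6, 9, 19, 22, 24])
Six piles.

6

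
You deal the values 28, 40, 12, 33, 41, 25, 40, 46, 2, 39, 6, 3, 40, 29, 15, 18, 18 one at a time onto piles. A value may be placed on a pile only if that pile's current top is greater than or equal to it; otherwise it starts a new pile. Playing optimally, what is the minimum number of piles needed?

4

The minimum number of non-increasing subsequences covering a sequence equals the length of its longest strictly increasing subsequence.
LIS length is 4 (e.g. 28, 40, 41, 46), so 4 piles are needed.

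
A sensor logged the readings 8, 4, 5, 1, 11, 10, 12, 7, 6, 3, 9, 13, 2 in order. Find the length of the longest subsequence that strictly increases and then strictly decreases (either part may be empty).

inc[i] = longest strictly increasing subsequence ending at i; dec[i] = longest strictly decreasing subsequence starting at i:
i:      1  2  3  4  5  6  7  8  9 10 11 12 13
a[i]:   8  4  5  1 11 10 12  7  6  3  9 13  2
inc:    1  1  2  1  3  3  4  3  3  2  4  5  2
dec:    5  3  3  1  6  5  5  4  3  2  2  2  1
Best peak at i=5 (value 11): inc=3, dec=6, length 3+6−1 = 8.

8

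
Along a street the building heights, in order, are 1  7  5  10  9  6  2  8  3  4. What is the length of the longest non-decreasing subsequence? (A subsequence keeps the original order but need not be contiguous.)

4

Track the smallest tail for each achievable length (allowing ties):
1 → extends → [1]
7 → extends → [1, 7]
5 → replaces 7 → [1, 5]
10 → extends → [1, 5, 10]
9 → replaces 10 → [1, 5, 9]
6 → replaces 9 → [1, 5, 6]
2 → replaces 5 → [1, 2, 6]
8 → extends → [1, 2, 6, 8]
3 → replaces 6 → [1, 2, 3, 8]
4 → replaces 8 → [1, 2, 3, 4]
Four tails, so the longest non-decreasing subsequence has length 4 (e.g. 1, 5, 6, 8).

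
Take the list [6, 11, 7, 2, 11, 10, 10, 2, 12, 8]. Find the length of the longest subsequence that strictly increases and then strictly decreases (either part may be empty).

5

inc[i] = longest strictly increasing subsequence ending at i; dec[i] = longest strictly decreasing subsequence starting at i:
i:      1  2  3  4  5  6  7  8  9 10
a[i]:   6 11  7  2 11 10 10  2 12  8
inc:    1  2  2  1  3  3  3  1  4  3
dec:    2  3  2  1  3  2  2  1  2  1
Best peak at i=5 (value 11): inc=3, dec=3, length 3+3−1 = 5.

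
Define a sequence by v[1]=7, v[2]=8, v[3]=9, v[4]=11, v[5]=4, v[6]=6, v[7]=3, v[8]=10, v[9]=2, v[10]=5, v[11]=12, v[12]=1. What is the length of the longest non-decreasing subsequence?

5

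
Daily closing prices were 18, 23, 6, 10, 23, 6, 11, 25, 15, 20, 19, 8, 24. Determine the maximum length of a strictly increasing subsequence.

6

Track the smallest tail for each achievable length (strict):
18 → extends → [18]
23 → extends → [18, 23]
6 → replaces 18 → [6, 23]
10 → replaces 23 → [6, 10]
23 → extends → [6, 10, 23]
6 → already a tail → [6, 10, 23]
11 → replaces 23 → [6, 10, 11]
25 → extends → [6, 10, 11, 25]
15 → replaces 25 → [6, 10, 11, 15]
20 → extends → [6, 10, 11, 15, 20]
19 → replaces 20 → [6, 10, 11, 15, 19]
8 → replaces 10 → [6, 8, 11, 15, 19]
24 → extends → [6, 8, 11, 15, 19, 24]
Six tails, so the longest strictly increasing subsequence has length 6 (e.g. 6, 10, 11, 15, 20, 24).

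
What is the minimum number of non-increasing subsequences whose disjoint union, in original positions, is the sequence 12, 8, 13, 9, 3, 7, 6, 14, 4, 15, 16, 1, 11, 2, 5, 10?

5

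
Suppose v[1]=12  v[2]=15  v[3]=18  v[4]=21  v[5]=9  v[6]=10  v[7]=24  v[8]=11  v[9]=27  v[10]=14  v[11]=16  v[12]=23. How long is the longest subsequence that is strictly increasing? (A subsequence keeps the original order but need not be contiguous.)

6

Track the smallest tail for each achievable length (strict):
12 → extends → [12]
15 → extends → [12, 15]
18 → extends → [12, 15, 18]
21 → extends → [12, 15, 18, 21]
9 → replaces 12 → [9, 15, 18, 21]
10 → replaces 15 → [9, 10, 18, 21]
24 → extends → [9, 10, 18, 21, 24]
11 → replaces 18 → [9, 10, 11, 21, 24]
27 → extends → [9, 10, 11, 21, 24, 27]
14 → replaces 21 → [9, 10, 11, 14, 24, 27]
16 → replaces 24 → [9, 10, 11, 14, 16, 27]
23 → replaces 27 → [9, 10, 11, 14, 16, 23]
Six tails, so the longest strictly increasing subsequence has length 6 (e.g. 12, 15, 18, 21, 24, 27).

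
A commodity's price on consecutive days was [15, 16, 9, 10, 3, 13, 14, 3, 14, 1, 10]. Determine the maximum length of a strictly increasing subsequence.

4

Let dp[i] be the length of the longest such subsequence ending at index i:
i:      1  2  3  4  5  6  7  8  9 10 11
a[i]:  15 16  9 10  3 13 14  3 14  1 10
dp:     1  2  1  2  1  3  4  1  4  1  2
Maximum dp value is 4.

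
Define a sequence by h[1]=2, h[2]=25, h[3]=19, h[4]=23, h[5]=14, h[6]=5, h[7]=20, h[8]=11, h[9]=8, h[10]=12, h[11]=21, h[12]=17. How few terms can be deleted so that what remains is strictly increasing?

7

Fewest deletions = n − (longest strictly increasing subsequence).
Patience tails:
2 → extends → [2]
25 → extends → [2, 25]
19 → replaces 25 → [2, 19]
23 → extends → [2, 19, 23]
14 → replaces 19 → [2, 14, 23]
5 → replaces 14 → [2, 5, 23]
20 → replaces 23 → [2, 5, 20]
11 → replaces 20 → [2, 5, 11]
8 → replaces 11 → [2, 5, 8]
12 → extends → [2, 5, 8, 12]
21 → extends → [2, 5, 8, 12, 21]
17 → replaces 21 → [2, 5, 8, 12, 17]
Longest strictly increasing subsequence has length 5, so deletions = 12 − 5 = 7.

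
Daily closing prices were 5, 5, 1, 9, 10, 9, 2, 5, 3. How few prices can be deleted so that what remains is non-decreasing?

Fewest deletions = n − (longest non-decreasing subsequence).
Patience tails:
5 → extends → [5]
5 → extends → [5, 5]
1 → replaces 5 → [1, 5]
9 → extends → [1, 5, 9]
10 → extends → [1, 5, 9, 10]
9 → replaces 10 → [1, 5, 9, 9]
2 → replaces 5 → [1, 2, 9, 9]
5 → replaces 9 → [1, 2, 5, 9]
3 → replaces 5 → [1, 2, 3, 9]
Longest non-decreasing subsequence has length 4, so deletions = 9 − 4 = 5.

5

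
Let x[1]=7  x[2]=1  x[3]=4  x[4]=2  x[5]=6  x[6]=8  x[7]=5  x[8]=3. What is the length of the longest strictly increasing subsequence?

Let dp[i] be the length of the longest such subsequence ending at index i:
i:     1 2 3 4 5 6 7 8
x[i]:  7 1 4 2 6 8 5 3
dp:    1 1 2 2 3 4 3 3
Maximum dp value is 4.

4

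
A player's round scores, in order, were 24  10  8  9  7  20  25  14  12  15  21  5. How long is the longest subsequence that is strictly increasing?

5

Track the smallest tail for each achievable length (strict):
24 → extends → [24]
10 → replaces 24 → [10]
8 → replaces 10 → [8]
9 → extends → [8, 9]
7 → replaces 8 → [7, 9]
20 → extends → [7, 9, 20]
25 → extends → [7, 9, 20, 25]
14 → replaces 20 → [7, 9, 14, 25]
12 → replaces 14 → [7, 9, 12, 25]
15 → replaces 25 → [7, 9, 12, 15]
21 → extends → [7, 9, 12, 15, 21]
5 → replaces 7 → [5, 9, 12, 15, 21]
Five tails, so the longest strictly increasing subsequence has length 5 (e.g. 8, 9, 14, 15, 21).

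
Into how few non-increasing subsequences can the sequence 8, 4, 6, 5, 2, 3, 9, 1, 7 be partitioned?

3

Place each on the leftmost legal pile:
8 → new pile 1 (tops now [8])
4 → pile 1 (tops now [4])
6 → new pile 2 (tops now [4, 6])
5 → pile 2 (tops now [4, 5])
2 → pile 1 (tops now [2, 5])
3 → pile 2 (tops now [2, 3])
9 → new pile 3 (tops now [2, 3, 9])
1 → pile 1 (tops now [1, 3, 9])
7 → pile 3 (tops now [1, 3, 7])
Three piles.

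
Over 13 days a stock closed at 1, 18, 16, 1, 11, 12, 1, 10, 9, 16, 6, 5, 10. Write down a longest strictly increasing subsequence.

Patience tails give the LIS length; then backtrack through the dp parents:
1 → extends → [1]
18 → extends → [1, 18]
16 → replaces 18 → [1, 16]
1 → already a tail → [1, 16]
11 → replaces 16 → [1, 11]
12 → extends → [1, 11, 12]
1 → already a tail → [1, 11, 12]
10 → replaces 11 → [1, 10, 12]
9 → replaces 10 → [1, 9, 12]
16 → extends → [1, 9, 12, 16]
6 → replaces 9 → [1, 6, 12, 16]
5 → replaces 6 → [1, 5, 12, 16]
10 → replaces 12 → [1, 5, 10, 16]
Length 4; one witness is 1, 11, 12, 16.

1, 11, 12, 16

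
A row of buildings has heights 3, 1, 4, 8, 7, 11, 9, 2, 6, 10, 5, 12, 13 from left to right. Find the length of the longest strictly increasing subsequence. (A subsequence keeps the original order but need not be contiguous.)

7

Track the smallest tail for each achievable length (strict):
3 → extends → [3]
1 → replaces 3 → [1]
4 → extends → [1, 4]
8 → extends → [1, 4, 8]
7 → replaces 8 → [1, 4, 7]
11 → extends → [1, 4, 7, 11]
9 → replaces 11 → [1, 4, 7, 9]
2 → replaces 4 → [1, 2, 7, 9]
6 → replaces 7 → [1, 2, 6, 9]
10 → extends → [1, 2, 6, 9, 10]
5 → replaces 6 → [1, 2, 5, 9, 10]
12 → extends → [1, 2, 5, 9, 10, 12]
13 → extends → [1, 2, 5, 9, 10, 12, 13]
Seven tails, so the longest strictly increasing subsequence has length 7 (e.g. 3, 4, 8, 9, 10, 12, 13).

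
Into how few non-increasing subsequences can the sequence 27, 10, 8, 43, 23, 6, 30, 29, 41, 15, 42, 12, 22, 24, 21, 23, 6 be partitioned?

5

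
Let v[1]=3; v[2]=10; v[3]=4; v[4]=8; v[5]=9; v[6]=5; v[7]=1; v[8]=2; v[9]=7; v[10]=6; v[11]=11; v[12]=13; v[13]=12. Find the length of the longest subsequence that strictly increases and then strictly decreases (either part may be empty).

7

inc[i] = longest strictly increasing subsequence ending at i; dec[i] = longest strictly decreasing subsequence starting at i:
i:      1  2  3  4  5  6  7  8  9 10 11 12 13
v[i]:   3 10  4  8  9  5  1  2  7  6 11 13 12
inc:    1  2  2  3  4  3  1  2  4  4  5  6  6
dec:    2  4  2  3  3  2  1  1  2  1  1  2  1
Best peak at i=12 (value 13): inc=6, dec=2, length 6+2−1 = 7.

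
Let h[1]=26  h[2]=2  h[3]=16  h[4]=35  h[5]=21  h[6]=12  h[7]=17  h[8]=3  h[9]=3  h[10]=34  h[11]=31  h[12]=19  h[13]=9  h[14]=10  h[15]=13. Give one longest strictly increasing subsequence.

Patience tails give the LIS length; then backtrack through the dp parents:
26 → extends → [26]
2 → replaces 26 → [2]
16 → extends → [2, 16]
35 → extends → [2, 16, 35]
21 → replaces 35 → [2, 16, 21]
12 → replaces 16 → [2, 12, 21]
17 → replaces 21 → [2, 12, 17]
3 → replaces 12 → [2, 3, 17]
3 → already a tail → [2, 3, 17]
34 → extends → [2, 3, 17, 34]
31 → replaces 34 → [2, 3, 17, 31]
19 → replaces 31 → [2, 3, 17, 19]
9 → replaces 17 → [2, 3, 9, 19]
10 → replaces 19 → [2, 3, 9, 10]
13 → extends → [2, 3, 9, 10, 13]
Length 5; one witness is 2, 3, 9, 10, 13.

2, 3, 9, 10, 13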